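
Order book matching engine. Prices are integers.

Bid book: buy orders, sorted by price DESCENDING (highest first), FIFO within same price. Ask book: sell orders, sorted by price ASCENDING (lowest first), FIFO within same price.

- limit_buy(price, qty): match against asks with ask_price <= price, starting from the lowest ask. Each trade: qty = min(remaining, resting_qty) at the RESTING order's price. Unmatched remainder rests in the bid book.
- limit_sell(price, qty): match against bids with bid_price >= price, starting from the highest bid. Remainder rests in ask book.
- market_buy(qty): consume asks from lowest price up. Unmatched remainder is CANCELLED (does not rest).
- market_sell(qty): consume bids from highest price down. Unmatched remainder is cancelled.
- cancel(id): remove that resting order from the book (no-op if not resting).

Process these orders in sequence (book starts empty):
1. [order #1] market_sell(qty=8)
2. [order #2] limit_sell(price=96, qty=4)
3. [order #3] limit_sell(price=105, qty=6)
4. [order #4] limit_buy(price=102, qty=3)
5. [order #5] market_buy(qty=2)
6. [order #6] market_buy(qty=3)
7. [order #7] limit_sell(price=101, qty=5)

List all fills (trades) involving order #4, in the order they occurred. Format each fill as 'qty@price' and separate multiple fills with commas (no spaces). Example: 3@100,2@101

Answer: 3@96

Derivation:
After op 1 [order #1] market_sell(qty=8): fills=none; bids=[-] asks=[-]
After op 2 [order #2] limit_sell(price=96, qty=4): fills=none; bids=[-] asks=[#2:4@96]
After op 3 [order #3] limit_sell(price=105, qty=6): fills=none; bids=[-] asks=[#2:4@96 #3:6@105]
After op 4 [order #4] limit_buy(price=102, qty=3): fills=#4x#2:3@96; bids=[-] asks=[#2:1@96 #3:6@105]
After op 5 [order #5] market_buy(qty=2): fills=#5x#2:1@96 #5x#3:1@105; bids=[-] asks=[#3:5@105]
After op 6 [order #6] market_buy(qty=3): fills=#6x#3:3@105; bids=[-] asks=[#3:2@105]
After op 7 [order #7] limit_sell(price=101, qty=5): fills=none; bids=[-] asks=[#7:5@101 #3:2@105]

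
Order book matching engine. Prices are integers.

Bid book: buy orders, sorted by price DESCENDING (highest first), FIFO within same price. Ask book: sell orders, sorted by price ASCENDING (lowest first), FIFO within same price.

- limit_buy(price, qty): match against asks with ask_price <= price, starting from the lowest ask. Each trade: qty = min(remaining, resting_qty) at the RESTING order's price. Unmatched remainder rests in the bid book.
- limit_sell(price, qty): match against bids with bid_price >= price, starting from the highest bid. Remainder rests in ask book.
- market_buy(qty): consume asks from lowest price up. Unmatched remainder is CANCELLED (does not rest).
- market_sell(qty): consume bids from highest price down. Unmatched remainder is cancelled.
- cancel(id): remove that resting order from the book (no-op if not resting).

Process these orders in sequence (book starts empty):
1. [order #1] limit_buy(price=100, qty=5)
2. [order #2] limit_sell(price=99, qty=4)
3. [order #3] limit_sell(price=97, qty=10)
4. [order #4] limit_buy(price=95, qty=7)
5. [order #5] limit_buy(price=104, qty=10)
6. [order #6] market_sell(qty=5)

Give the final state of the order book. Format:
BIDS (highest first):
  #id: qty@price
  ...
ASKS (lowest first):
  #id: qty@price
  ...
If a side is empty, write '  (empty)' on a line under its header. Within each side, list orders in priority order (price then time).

Answer: BIDS (highest first):
  #4: 3@95
ASKS (lowest first):
  (empty)

Derivation:
After op 1 [order #1] limit_buy(price=100, qty=5): fills=none; bids=[#1:5@100] asks=[-]
After op 2 [order #2] limit_sell(price=99, qty=4): fills=#1x#2:4@100; bids=[#1:1@100] asks=[-]
After op 3 [order #3] limit_sell(price=97, qty=10): fills=#1x#3:1@100; bids=[-] asks=[#3:9@97]
After op 4 [order #4] limit_buy(price=95, qty=7): fills=none; bids=[#4:7@95] asks=[#3:9@97]
After op 5 [order #5] limit_buy(price=104, qty=10): fills=#5x#3:9@97; bids=[#5:1@104 #4:7@95] asks=[-]
After op 6 [order #6] market_sell(qty=5): fills=#5x#6:1@104 #4x#6:4@95; bids=[#4:3@95] asks=[-]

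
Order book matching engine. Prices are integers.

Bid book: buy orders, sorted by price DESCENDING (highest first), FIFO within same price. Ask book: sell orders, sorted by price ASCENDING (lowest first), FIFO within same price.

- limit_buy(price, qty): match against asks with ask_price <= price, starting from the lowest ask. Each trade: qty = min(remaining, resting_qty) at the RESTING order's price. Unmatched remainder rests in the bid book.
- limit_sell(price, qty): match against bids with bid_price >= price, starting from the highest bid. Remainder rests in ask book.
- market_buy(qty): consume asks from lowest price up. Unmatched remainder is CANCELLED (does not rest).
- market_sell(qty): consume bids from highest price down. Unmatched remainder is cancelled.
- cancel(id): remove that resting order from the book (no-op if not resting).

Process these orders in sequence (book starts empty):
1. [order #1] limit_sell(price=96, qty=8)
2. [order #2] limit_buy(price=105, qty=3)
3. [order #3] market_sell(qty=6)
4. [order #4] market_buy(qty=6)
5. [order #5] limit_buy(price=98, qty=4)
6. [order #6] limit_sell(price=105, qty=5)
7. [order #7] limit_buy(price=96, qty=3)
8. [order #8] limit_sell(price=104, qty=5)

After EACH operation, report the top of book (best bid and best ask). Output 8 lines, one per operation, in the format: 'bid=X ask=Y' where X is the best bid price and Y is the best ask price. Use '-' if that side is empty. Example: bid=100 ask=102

After op 1 [order #1] limit_sell(price=96, qty=8): fills=none; bids=[-] asks=[#1:8@96]
After op 2 [order #2] limit_buy(price=105, qty=3): fills=#2x#1:3@96; bids=[-] asks=[#1:5@96]
After op 3 [order #3] market_sell(qty=6): fills=none; bids=[-] asks=[#1:5@96]
After op 4 [order #4] market_buy(qty=6): fills=#4x#1:5@96; bids=[-] asks=[-]
After op 5 [order #5] limit_buy(price=98, qty=4): fills=none; bids=[#5:4@98] asks=[-]
After op 6 [order #6] limit_sell(price=105, qty=5): fills=none; bids=[#5:4@98] asks=[#6:5@105]
After op 7 [order #7] limit_buy(price=96, qty=3): fills=none; bids=[#5:4@98 #7:3@96] asks=[#6:5@105]
After op 8 [order #8] limit_sell(price=104, qty=5): fills=none; bids=[#5:4@98 #7:3@96] asks=[#8:5@104 #6:5@105]

Answer: bid=- ask=96
bid=- ask=96
bid=- ask=96
bid=- ask=-
bid=98 ask=-
bid=98 ask=105
bid=98 ask=105
bid=98 ask=104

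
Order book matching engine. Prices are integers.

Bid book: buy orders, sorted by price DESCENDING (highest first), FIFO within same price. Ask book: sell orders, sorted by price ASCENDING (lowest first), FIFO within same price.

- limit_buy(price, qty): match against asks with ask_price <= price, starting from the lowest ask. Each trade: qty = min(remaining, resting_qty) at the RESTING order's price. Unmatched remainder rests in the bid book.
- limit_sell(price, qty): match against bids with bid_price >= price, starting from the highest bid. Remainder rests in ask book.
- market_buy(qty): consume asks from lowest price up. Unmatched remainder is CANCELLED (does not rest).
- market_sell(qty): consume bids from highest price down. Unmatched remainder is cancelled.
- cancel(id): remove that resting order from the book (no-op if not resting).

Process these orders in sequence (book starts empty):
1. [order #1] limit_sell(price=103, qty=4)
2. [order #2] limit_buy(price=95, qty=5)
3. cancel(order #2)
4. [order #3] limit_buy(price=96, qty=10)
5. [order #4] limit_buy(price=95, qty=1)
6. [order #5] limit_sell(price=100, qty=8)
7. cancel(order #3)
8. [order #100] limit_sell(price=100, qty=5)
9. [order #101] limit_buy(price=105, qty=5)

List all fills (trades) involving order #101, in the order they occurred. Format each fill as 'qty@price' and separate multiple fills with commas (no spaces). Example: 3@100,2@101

Answer: 5@100

Derivation:
After op 1 [order #1] limit_sell(price=103, qty=4): fills=none; bids=[-] asks=[#1:4@103]
After op 2 [order #2] limit_buy(price=95, qty=5): fills=none; bids=[#2:5@95] asks=[#1:4@103]
After op 3 cancel(order #2): fills=none; bids=[-] asks=[#1:4@103]
After op 4 [order #3] limit_buy(price=96, qty=10): fills=none; bids=[#3:10@96] asks=[#1:4@103]
After op 5 [order #4] limit_buy(price=95, qty=1): fills=none; bids=[#3:10@96 #4:1@95] asks=[#1:4@103]
After op 6 [order #5] limit_sell(price=100, qty=8): fills=none; bids=[#3:10@96 #4:1@95] asks=[#5:8@100 #1:4@103]
After op 7 cancel(order #3): fills=none; bids=[#4:1@95] asks=[#5:8@100 #1:4@103]
After op 8 [order #100] limit_sell(price=100, qty=5): fills=none; bids=[#4:1@95] asks=[#5:8@100 #100:5@100 #1:4@103]
After op 9 [order #101] limit_buy(price=105, qty=5): fills=#101x#5:5@100; bids=[#4:1@95] asks=[#5:3@100 #100:5@100 #1:4@103]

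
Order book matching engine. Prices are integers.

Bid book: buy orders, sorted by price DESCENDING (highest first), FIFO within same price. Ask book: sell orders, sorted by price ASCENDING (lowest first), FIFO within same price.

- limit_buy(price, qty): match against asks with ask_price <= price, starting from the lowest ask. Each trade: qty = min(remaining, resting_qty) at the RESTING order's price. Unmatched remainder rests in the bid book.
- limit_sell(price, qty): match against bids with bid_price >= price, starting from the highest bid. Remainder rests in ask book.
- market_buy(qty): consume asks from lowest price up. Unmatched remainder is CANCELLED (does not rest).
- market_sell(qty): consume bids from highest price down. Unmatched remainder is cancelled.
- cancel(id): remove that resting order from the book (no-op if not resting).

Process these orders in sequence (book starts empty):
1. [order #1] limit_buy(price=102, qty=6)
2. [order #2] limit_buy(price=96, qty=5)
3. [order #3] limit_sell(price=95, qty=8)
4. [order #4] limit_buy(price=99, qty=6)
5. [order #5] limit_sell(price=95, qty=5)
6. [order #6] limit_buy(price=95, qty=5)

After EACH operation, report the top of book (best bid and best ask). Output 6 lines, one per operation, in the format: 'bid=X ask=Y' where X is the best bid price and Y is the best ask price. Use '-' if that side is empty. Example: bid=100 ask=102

Answer: bid=102 ask=-
bid=102 ask=-
bid=96 ask=-
bid=99 ask=-
bid=99 ask=-
bid=99 ask=-

Derivation:
After op 1 [order #1] limit_buy(price=102, qty=6): fills=none; bids=[#1:6@102] asks=[-]
After op 2 [order #2] limit_buy(price=96, qty=5): fills=none; bids=[#1:6@102 #2:5@96] asks=[-]
After op 3 [order #3] limit_sell(price=95, qty=8): fills=#1x#3:6@102 #2x#3:2@96; bids=[#2:3@96] asks=[-]
After op 4 [order #4] limit_buy(price=99, qty=6): fills=none; bids=[#4:6@99 #2:3@96] asks=[-]
After op 5 [order #5] limit_sell(price=95, qty=5): fills=#4x#5:5@99; bids=[#4:1@99 #2:3@96] asks=[-]
After op 6 [order #6] limit_buy(price=95, qty=5): fills=none; bids=[#4:1@99 #2:3@96 #6:5@95] asks=[-]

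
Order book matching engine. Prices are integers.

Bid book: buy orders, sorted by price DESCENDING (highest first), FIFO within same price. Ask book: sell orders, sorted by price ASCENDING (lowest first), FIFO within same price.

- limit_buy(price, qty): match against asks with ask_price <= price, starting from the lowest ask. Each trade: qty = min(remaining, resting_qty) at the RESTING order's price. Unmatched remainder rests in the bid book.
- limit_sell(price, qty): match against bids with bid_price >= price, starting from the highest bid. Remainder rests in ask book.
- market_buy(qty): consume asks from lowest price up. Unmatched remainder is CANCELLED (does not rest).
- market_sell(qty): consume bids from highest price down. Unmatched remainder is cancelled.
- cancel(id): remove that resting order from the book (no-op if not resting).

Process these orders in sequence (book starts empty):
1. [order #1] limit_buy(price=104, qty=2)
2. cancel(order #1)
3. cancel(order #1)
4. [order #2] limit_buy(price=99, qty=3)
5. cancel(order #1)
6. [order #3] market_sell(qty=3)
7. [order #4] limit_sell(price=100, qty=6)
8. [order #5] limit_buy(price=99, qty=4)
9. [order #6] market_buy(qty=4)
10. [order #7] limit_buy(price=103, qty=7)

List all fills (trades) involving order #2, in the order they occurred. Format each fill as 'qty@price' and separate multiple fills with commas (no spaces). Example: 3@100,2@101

Answer: 3@99

Derivation:
After op 1 [order #1] limit_buy(price=104, qty=2): fills=none; bids=[#1:2@104] asks=[-]
After op 2 cancel(order #1): fills=none; bids=[-] asks=[-]
After op 3 cancel(order #1): fills=none; bids=[-] asks=[-]
After op 4 [order #2] limit_buy(price=99, qty=3): fills=none; bids=[#2:3@99] asks=[-]
After op 5 cancel(order #1): fills=none; bids=[#2:3@99] asks=[-]
After op 6 [order #3] market_sell(qty=3): fills=#2x#3:3@99; bids=[-] asks=[-]
After op 7 [order #4] limit_sell(price=100, qty=6): fills=none; bids=[-] asks=[#4:6@100]
After op 8 [order #5] limit_buy(price=99, qty=4): fills=none; bids=[#5:4@99] asks=[#4:6@100]
After op 9 [order #6] market_buy(qty=4): fills=#6x#4:4@100; bids=[#5:4@99] asks=[#4:2@100]
After op 10 [order #7] limit_buy(price=103, qty=7): fills=#7x#4:2@100; bids=[#7:5@103 #5:4@99] asks=[-]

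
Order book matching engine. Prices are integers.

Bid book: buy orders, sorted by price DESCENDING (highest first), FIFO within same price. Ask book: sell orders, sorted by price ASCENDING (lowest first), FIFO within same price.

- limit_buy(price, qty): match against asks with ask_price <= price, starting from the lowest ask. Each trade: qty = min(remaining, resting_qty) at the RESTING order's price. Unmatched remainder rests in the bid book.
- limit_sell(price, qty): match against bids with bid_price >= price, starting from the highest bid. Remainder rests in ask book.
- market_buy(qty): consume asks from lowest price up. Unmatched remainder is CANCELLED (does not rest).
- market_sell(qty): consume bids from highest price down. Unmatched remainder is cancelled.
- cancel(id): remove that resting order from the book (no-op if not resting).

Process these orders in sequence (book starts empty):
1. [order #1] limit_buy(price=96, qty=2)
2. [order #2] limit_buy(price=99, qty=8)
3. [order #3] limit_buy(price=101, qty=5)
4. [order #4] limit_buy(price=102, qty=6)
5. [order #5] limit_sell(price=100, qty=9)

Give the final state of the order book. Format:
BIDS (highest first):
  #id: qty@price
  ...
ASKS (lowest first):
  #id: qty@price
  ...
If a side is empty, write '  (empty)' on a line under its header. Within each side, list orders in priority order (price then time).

After op 1 [order #1] limit_buy(price=96, qty=2): fills=none; bids=[#1:2@96] asks=[-]
After op 2 [order #2] limit_buy(price=99, qty=8): fills=none; bids=[#2:8@99 #1:2@96] asks=[-]
After op 3 [order #3] limit_buy(price=101, qty=5): fills=none; bids=[#3:5@101 #2:8@99 #1:2@96] asks=[-]
After op 4 [order #4] limit_buy(price=102, qty=6): fills=none; bids=[#4:6@102 #3:5@101 #2:8@99 #1:2@96] asks=[-]
After op 5 [order #5] limit_sell(price=100, qty=9): fills=#4x#5:6@102 #3x#5:3@101; bids=[#3:2@101 #2:8@99 #1:2@96] asks=[-]

Answer: BIDS (highest first):
  #3: 2@101
  #2: 8@99
  #1: 2@96
ASKS (lowest first):
  (empty)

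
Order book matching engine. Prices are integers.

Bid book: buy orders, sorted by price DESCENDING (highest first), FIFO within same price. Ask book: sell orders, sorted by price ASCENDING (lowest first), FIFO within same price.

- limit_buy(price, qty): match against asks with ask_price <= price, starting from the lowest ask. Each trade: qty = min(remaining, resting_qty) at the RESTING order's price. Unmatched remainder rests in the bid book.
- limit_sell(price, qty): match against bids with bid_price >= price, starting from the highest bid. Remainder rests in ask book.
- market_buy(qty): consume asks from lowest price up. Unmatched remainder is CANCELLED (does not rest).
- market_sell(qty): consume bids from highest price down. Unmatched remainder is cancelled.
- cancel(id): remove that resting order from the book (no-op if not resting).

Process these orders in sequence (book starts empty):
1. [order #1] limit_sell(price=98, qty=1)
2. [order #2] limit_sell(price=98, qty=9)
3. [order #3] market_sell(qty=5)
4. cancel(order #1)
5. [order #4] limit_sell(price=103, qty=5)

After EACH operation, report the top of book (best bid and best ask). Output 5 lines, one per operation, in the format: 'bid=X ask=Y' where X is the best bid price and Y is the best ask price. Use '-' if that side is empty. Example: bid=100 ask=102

Answer: bid=- ask=98
bid=- ask=98
bid=- ask=98
bid=- ask=98
bid=- ask=98

Derivation:
After op 1 [order #1] limit_sell(price=98, qty=1): fills=none; bids=[-] asks=[#1:1@98]
After op 2 [order #2] limit_sell(price=98, qty=9): fills=none; bids=[-] asks=[#1:1@98 #2:9@98]
After op 3 [order #3] market_sell(qty=5): fills=none; bids=[-] asks=[#1:1@98 #2:9@98]
After op 4 cancel(order #1): fills=none; bids=[-] asks=[#2:9@98]
After op 5 [order #4] limit_sell(price=103, qty=5): fills=none; bids=[-] asks=[#2:9@98 #4:5@103]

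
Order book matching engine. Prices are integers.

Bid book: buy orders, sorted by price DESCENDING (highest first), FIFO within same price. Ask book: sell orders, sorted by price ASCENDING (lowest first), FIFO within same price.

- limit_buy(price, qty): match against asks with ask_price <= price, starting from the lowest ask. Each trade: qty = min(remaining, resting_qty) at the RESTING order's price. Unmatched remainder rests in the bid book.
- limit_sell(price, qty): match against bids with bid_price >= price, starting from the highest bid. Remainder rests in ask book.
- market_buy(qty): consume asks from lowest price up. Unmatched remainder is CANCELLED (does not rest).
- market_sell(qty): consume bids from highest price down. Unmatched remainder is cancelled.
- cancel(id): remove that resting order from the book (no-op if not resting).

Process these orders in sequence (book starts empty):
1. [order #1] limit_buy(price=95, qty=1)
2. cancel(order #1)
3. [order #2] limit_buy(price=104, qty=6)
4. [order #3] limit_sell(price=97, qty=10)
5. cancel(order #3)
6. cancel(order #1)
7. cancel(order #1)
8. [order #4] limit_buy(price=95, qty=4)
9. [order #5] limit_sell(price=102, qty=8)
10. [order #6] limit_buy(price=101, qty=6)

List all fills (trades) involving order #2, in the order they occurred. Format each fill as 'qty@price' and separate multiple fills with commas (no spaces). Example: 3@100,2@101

Answer: 6@104

Derivation:
After op 1 [order #1] limit_buy(price=95, qty=1): fills=none; bids=[#1:1@95] asks=[-]
After op 2 cancel(order #1): fills=none; bids=[-] asks=[-]
After op 3 [order #2] limit_buy(price=104, qty=6): fills=none; bids=[#2:6@104] asks=[-]
After op 4 [order #3] limit_sell(price=97, qty=10): fills=#2x#3:6@104; bids=[-] asks=[#3:4@97]
After op 5 cancel(order #3): fills=none; bids=[-] asks=[-]
After op 6 cancel(order #1): fills=none; bids=[-] asks=[-]
After op 7 cancel(order #1): fills=none; bids=[-] asks=[-]
After op 8 [order #4] limit_buy(price=95, qty=4): fills=none; bids=[#4:4@95] asks=[-]
After op 9 [order #5] limit_sell(price=102, qty=8): fills=none; bids=[#4:4@95] asks=[#5:8@102]
After op 10 [order #6] limit_buy(price=101, qty=6): fills=none; bids=[#6:6@101 #4:4@95] asks=[#5:8@102]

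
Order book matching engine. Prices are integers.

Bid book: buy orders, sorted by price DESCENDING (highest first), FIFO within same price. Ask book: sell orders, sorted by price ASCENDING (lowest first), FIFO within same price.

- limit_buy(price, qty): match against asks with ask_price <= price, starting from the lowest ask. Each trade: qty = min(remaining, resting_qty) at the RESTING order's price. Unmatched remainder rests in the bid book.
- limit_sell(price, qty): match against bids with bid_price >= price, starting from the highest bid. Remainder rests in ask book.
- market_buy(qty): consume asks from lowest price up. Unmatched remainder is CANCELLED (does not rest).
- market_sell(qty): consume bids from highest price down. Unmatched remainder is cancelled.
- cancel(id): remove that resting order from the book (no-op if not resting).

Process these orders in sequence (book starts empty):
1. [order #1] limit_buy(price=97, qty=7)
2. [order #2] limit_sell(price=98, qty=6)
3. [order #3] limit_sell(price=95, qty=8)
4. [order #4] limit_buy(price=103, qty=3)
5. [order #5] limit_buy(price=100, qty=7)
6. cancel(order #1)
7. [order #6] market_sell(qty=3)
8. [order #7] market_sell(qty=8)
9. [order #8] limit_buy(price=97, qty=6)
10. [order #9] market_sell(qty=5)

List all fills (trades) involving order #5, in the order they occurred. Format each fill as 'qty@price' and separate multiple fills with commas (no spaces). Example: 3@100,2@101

After op 1 [order #1] limit_buy(price=97, qty=7): fills=none; bids=[#1:7@97] asks=[-]
After op 2 [order #2] limit_sell(price=98, qty=6): fills=none; bids=[#1:7@97] asks=[#2:6@98]
After op 3 [order #3] limit_sell(price=95, qty=8): fills=#1x#3:7@97; bids=[-] asks=[#3:1@95 #2:6@98]
After op 4 [order #4] limit_buy(price=103, qty=3): fills=#4x#3:1@95 #4x#2:2@98; bids=[-] asks=[#2:4@98]
After op 5 [order #5] limit_buy(price=100, qty=7): fills=#5x#2:4@98; bids=[#5:3@100] asks=[-]
After op 6 cancel(order #1): fills=none; bids=[#5:3@100] asks=[-]
After op 7 [order #6] market_sell(qty=3): fills=#5x#6:3@100; bids=[-] asks=[-]
After op 8 [order #7] market_sell(qty=8): fills=none; bids=[-] asks=[-]
After op 9 [order #8] limit_buy(price=97, qty=6): fills=none; bids=[#8:6@97] asks=[-]
After op 10 [order #9] market_sell(qty=5): fills=#8x#9:5@97; bids=[#8:1@97] asks=[-]

Answer: 4@98,3@100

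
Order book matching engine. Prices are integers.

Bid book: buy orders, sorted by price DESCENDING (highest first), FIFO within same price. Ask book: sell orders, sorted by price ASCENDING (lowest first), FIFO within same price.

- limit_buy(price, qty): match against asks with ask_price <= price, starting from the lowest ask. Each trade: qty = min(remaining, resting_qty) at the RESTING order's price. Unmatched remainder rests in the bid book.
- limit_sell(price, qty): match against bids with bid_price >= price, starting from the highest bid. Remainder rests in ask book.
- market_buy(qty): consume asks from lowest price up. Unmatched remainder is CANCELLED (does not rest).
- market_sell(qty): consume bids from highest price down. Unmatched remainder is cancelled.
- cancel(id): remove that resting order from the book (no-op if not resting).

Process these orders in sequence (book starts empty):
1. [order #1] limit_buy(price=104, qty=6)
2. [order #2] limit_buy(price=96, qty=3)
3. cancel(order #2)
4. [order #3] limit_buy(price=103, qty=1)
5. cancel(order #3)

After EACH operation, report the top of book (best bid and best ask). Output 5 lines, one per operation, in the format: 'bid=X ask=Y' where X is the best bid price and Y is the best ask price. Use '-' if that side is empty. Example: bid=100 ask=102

Answer: bid=104 ask=-
bid=104 ask=-
bid=104 ask=-
bid=104 ask=-
bid=104 ask=-

Derivation:
After op 1 [order #1] limit_buy(price=104, qty=6): fills=none; bids=[#1:6@104] asks=[-]
After op 2 [order #2] limit_buy(price=96, qty=3): fills=none; bids=[#1:6@104 #2:3@96] asks=[-]
After op 3 cancel(order #2): fills=none; bids=[#1:6@104] asks=[-]
After op 4 [order #3] limit_buy(price=103, qty=1): fills=none; bids=[#1:6@104 #3:1@103] asks=[-]
After op 5 cancel(order #3): fills=none; bids=[#1:6@104] asks=[-]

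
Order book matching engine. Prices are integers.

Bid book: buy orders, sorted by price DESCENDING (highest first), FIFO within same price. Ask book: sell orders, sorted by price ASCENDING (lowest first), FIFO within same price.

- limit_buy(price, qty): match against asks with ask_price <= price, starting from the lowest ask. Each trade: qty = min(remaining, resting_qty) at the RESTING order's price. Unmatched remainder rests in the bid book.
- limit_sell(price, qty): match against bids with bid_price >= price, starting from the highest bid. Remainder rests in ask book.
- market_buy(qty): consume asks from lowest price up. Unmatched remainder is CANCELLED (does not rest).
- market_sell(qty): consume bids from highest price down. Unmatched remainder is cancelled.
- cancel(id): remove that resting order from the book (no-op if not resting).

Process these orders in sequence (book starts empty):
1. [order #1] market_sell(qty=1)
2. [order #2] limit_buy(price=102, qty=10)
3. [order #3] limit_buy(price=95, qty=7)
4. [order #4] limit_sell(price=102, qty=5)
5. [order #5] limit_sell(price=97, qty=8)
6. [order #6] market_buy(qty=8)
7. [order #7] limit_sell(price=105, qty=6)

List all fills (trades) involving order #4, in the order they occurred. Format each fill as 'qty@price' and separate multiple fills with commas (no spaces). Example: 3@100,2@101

Answer: 5@102

Derivation:
After op 1 [order #1] market_sell(qty=1): fills=none; bids=[-] asks=[-]
After op 2 [order #2] limit_buy(price=102, qty=10): fills=none; bids=[#2:10@102] asks=[-]
After op 3 [order #3] limit_buy(price=95, qty=7): fills=none; bids=[#2:10@102 #3:7@95] asks=[-]
After op 4 [order #4] limit_sell(price=102, qty=5): fills=#2x#4:5@102; bids=[#2:5@102 #3:7@95] asks=[-]
After op 5 [order #5] limit_sell(price=97, qty=8): fills=#2x#5:5@102; bids=[#3:7@95] asks=[#5:3@97]
After op 6 [order #6] market_buy(qty=8): fills=#6x#5:3@97; bids=[#3:7@95] asks=[-]
After op 7 [order #7] limit_sell(price=105, qty=6): fills=none; bids=[#3:7@95] asks=[#7:6@105]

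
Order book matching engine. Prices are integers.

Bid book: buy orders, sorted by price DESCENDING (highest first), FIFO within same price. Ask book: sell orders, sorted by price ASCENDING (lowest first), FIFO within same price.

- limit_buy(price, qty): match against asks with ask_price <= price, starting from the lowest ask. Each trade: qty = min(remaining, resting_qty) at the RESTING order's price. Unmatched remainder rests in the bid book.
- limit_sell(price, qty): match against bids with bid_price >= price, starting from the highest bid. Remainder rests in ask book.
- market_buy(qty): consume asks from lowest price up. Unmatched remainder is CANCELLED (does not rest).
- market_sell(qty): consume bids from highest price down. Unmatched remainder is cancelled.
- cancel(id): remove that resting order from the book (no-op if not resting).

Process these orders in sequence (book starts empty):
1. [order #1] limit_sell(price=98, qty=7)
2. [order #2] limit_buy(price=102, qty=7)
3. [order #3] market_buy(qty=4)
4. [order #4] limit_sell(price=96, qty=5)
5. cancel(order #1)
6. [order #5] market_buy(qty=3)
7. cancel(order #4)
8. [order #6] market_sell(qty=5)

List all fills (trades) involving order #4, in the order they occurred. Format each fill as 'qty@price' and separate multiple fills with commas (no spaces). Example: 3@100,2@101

After op 1 [order #1] limit_sell(price=98, qty=7): fills=none; bids=[-] asks=[#1:7@98]
After op 2 [order #2] limit_buy(price=102, qty=7): fills=#2x#1:7@98; bids=[-] asks=[-]
After op 3 [order #3] market_buy(qty=4): fills=none; bids=[-] asks=[-]
After op 4 [order #4] limit_sell(price=96, qty=5): fills=none; bids=[-] asks=[#4:5@96]
After op 5 cancel(order #1): fills=none; bids=[-] asks=[#4:5@96]
After op 6 [order #5] market_buy(qty=3): fills=#5x#4:3@96; bids=[-] asks=[#4:2@96]
After op 7 cancel(order #4): fills=none; bids=[-] asks=[-]
After op 8 [order #6] market_sell(qty=5): fills=none; bids=[-] asks=[-]

Answer: 3@96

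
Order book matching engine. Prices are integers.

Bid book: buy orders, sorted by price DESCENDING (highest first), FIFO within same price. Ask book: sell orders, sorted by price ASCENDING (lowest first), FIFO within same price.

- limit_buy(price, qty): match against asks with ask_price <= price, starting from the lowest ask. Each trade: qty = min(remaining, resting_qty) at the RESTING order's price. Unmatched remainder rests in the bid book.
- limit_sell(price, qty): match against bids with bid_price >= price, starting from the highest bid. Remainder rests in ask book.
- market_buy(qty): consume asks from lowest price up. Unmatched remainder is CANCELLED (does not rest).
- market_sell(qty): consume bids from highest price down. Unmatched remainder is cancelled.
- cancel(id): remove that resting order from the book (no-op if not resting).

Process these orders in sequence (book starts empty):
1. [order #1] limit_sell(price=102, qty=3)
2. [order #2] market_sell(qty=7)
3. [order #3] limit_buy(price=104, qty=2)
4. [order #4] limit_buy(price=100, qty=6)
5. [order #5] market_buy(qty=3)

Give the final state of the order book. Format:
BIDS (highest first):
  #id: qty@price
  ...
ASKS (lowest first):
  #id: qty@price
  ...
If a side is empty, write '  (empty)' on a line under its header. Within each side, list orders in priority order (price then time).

After op 1 [order #1] limit_sell(price=102, qty=3): fills=none; bids=[-] asks=[#1:3@102]
After op 2 [order #2] market_sell(qty=7): fills=none; bids=[-] asks=[#1:3@102]
After op 3 [order #3] limit_buy(price=104, qty=2): fills=#3x#1:2@102; bids=[-] asks=[#1:1@102]
After op 4 [order #4] limit_buy(price=100, qty=6): fills=none; bids=[#4:6@100] asks=[#1:1@102]
After op 5 [order #5] market_buy(qty=3): fills=#5x#1:1@102; bids=[#4:6@100] asks=[-]

Answer: BIDS (highest first):
  #4: 6@100
ASKS (lowest first):
  (empty)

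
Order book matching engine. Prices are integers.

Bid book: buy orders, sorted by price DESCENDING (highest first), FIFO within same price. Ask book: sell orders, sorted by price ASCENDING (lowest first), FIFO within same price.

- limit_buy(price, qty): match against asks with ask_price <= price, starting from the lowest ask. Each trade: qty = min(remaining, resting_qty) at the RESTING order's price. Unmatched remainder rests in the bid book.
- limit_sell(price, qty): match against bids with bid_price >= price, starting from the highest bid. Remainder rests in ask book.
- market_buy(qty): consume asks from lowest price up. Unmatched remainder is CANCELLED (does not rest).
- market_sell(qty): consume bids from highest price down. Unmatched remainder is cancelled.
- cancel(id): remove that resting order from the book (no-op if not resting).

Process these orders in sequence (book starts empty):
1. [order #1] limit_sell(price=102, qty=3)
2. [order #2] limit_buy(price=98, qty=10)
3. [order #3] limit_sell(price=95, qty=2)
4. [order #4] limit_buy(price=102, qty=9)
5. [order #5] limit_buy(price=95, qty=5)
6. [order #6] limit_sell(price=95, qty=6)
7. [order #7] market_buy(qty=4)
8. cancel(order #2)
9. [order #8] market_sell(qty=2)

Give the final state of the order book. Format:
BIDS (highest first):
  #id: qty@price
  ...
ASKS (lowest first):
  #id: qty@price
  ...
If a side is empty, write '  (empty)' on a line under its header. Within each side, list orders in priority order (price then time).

After op 1 [order #1] limit_sell(price=102, qty=3): fills=none; bids=[-] asks=[#1:3@102]
After op 2 [order #2] limit_buy(price=98, qty=10): fills=none; bids=[#2:10@98] asks=[#1:3@102]
After op 3 [order #3] limit_sell(price=95, qty=2): fills=#2x#3:2@98; bids=[#2:8@98] asks=[#1:3@102]
After op 4 [order #4] limit_buy(price=102, qty=9): fills=#4x#1:3@102; bids=[#4:6@102 #2:8@98] asks=[-]
After op 5 [order #5] limit_buy(price=95, qty=5): fills=none; bids=[#4:6@102 #2:8@98 #5:5@95] asks=[-]
After op 6 [order #6] limit_sell(price=95, qty=6): fills=#4x#6:6@102; bids=[#2:8@98 #5:5@95] asks=[-]
After op 7 [order #7] market_buy(qty=4): fills=none; bids=[#2:8@98 #5:5@95] asks=[-]
After op 8 cancel(order #2): fills=none; bids=[#5:5@95] asks=[-]
After op 9 [order #8] market_sell(qty=2): fills=#5x#8:2@95; bids=[#5:3@95] asks=[-]

Answer: BIDS (highest first):
  #5: 3@95
ASKS (lowest first):
  (empty)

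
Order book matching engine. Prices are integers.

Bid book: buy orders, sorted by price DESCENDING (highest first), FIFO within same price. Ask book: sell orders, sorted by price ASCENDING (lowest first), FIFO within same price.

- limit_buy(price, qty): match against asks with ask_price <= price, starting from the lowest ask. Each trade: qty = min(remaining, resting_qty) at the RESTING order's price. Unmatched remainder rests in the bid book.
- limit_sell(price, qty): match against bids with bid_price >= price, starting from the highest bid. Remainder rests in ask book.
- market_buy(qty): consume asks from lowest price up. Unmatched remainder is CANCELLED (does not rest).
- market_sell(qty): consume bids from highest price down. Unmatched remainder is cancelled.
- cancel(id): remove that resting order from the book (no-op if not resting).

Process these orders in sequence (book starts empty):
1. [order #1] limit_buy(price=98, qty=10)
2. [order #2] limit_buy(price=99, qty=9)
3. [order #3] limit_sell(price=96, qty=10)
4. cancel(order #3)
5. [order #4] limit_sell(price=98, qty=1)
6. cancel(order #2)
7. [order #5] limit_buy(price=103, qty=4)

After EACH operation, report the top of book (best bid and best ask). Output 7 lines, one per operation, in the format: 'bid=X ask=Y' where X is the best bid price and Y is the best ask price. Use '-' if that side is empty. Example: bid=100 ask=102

Answer: bid=98 ask=-
bid=99 ask=-
bid=98 ask=-
bid=98 ask=-
bid=98 ask=-
bid=98 ask=-
bid=103 ask=-

Derivation:
After op 1 [order #1] limit_buy(price=98, qty=10): fills=none; bids=[#1:10@98] asks=[-]
After op 2 [order #2] limit_buy(price=99, qty=9): fills=none; bids=[#2:9@99 #1:10@98] asks=[-]
After op 3 [order #3] limit_sell(price=96, qty=10): fills=#2x#3:9@99 #1x#3:1@98; bids=[#1:9@98] asks=[-]
After op 4 cancel(order #3): fills=none; bids=[#1:9@98] asks=[-]
After op 5 [order #4] limit_sell(price=98, qty=1): fills=#1x#4:1@98; bids=[#1:8@98] asks=[-]
After op 6 cancel(order #2): fills=none; bids=[#1:8@98] asks=[-]
After op 7 [order #5] limit_buy(price=103, qty=4): fills=none; bids=[#5:4@103 #1:8@98] asks=[-]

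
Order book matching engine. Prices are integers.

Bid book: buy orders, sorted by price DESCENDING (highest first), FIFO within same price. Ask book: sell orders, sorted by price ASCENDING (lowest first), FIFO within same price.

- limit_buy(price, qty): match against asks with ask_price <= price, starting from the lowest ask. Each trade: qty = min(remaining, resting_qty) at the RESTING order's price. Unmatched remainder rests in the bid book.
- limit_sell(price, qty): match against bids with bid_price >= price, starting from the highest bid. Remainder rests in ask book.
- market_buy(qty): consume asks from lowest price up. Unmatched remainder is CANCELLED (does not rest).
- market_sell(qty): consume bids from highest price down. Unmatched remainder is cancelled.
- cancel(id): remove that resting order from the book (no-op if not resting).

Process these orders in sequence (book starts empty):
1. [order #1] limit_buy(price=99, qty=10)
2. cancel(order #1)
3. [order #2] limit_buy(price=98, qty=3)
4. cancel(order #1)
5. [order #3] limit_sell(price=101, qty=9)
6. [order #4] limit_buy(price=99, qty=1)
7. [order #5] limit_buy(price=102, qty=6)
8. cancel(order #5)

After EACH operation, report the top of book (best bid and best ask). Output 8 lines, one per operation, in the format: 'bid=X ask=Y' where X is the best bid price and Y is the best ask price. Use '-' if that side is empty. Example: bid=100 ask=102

After op 1 [order #1] limit_buy(price=99, qty=10): fills=none; bids=[#1:10@99] asks=[-]
After op 2 cancel(order #1): fills=none; bids=[-] asks=[-]
After op 3 [order #2] limit_buy(price=98, qty=3): fills=none; bids=[#2:3@98] asks=[-]
After op 4 cancel(order #1): fills=none; bids=[#2:3@98] asks=[-]
After op 5 [order #3] limit_sell(price=101, qty=9): fills=none; bids=[#2:3@98] asks=[#3:9@101]
After op 6 [order #4] limit_buy(price=99, qty=1): fills=none; bids=[#4:1@99 #2:3@98] asks=[#3:9@101]
After op 7 [order #5] limit_buy(price=102, qty=6): fills=#5x#3:6@101; bids=[#4:1@99 #2:3@98] asks=[#3:3@101]
After op 8 cancel(order #5): fills=none; bids=[#4:1@99 #2:3@98] asks=[#3:3@101]

Answer: bid=99 ask=-
bid=- ask=-
bid=98 ask=-
bid=98 ask=-
bid=98 ask=101
bid=99 ask=101
bid=99 ask=101
bid=99 ask=101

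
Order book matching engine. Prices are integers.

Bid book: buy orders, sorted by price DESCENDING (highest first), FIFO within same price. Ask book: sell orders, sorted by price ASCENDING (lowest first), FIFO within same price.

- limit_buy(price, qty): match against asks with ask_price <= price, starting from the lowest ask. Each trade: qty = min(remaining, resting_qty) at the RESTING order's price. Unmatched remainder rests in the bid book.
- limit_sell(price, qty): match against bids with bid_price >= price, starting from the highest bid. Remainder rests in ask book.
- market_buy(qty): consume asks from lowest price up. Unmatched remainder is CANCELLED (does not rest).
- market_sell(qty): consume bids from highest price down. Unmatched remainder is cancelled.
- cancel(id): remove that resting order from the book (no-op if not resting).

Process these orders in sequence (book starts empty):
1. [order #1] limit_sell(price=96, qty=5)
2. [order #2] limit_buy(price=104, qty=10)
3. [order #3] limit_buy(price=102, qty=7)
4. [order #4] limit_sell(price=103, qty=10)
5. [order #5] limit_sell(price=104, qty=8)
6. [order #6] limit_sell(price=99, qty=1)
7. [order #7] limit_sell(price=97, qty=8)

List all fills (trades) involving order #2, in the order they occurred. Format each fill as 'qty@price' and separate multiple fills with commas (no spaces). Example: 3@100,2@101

After op 1 [order #1] limit_sell(price=96, qty=5): fills=none; bids=[-] asks=[#1:5@96]
After op 2 [order #2] limit_buy(price=104, qty=10): fills=#2x#1:5@96; bids=[#2:5@104] asks=[-]
After op 3 [order #3] limit_buy(price=102, qty=7): fills=none; bids=[#2:5@104 #3:7@102] asks=[-]
After op 4 [order #4] limit_sell(price=103, qty=10): fills=#2x#4:5@104; bids=[#3:7@102] asks=[#4:5@103]
After op 5 [order #5] limit_sell(price=104, qty=8): fills=none; bids=[#3:7@102] asks=[#4:5@103 #5:8@104]
After op 6 [order #6] limit_sell(price=99, qty=1): fills=#3x#6:1@102; bids=[#3:6@102] asks=[#4:5@103 #5:8@104]
After op 7 [order #7] limit_sell(price=97, qty=8): fills=#3x#7:6@102; bids=[-] asks=[#7:2@97 #4:5@103 #5:8@104]

Answer: 5@96,5@104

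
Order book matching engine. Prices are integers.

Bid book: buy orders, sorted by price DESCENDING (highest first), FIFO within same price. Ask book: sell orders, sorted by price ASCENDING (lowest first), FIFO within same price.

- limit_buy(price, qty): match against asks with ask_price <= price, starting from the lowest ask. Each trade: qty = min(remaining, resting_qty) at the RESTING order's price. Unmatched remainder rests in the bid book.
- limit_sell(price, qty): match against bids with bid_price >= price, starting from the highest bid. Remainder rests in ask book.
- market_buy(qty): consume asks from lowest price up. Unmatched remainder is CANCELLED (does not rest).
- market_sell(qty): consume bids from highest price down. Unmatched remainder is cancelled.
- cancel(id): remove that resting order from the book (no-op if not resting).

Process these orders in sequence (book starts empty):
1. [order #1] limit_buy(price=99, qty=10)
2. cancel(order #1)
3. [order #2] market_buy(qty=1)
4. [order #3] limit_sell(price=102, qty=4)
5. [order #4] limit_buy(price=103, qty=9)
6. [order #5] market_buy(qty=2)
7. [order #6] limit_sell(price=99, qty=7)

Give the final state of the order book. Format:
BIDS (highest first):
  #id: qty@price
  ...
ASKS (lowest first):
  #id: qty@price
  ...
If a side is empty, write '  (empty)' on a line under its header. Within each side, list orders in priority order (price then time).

After op 1 [order #1] limit_buy(price=99, qty=10): fills=none; bids=[#1:10@99] asks=[-]
After op 2 cancel(order #1): fills=none; bids=[-] asks=[-]
After op 3 [order #2] market_buy(qty=1): fills=none; bids=[-] asks=[-]
After op 4 [order #3] limit_sell(price=102, qty=4): fills=none; bids=[-] asks=[#3:4@102]
After op 5 [order #4] limit_buy(price=103, qty=9): fills=#4x#3:4@102; bids=[#4:5@103] asks=[-]
After op 6 [order #5] market_buy(qty=2): fills=none; bids=[#4:5@103] asks=[-]
After op 7 [order #6] limit_sell(price=99, qty=7): fills=#4x#6:5@103; bids=[-] asks=[#6:2@99]

Answer: BIDS (highest first):
  (empty)
ASKS (lowest first):
  #6: 2@99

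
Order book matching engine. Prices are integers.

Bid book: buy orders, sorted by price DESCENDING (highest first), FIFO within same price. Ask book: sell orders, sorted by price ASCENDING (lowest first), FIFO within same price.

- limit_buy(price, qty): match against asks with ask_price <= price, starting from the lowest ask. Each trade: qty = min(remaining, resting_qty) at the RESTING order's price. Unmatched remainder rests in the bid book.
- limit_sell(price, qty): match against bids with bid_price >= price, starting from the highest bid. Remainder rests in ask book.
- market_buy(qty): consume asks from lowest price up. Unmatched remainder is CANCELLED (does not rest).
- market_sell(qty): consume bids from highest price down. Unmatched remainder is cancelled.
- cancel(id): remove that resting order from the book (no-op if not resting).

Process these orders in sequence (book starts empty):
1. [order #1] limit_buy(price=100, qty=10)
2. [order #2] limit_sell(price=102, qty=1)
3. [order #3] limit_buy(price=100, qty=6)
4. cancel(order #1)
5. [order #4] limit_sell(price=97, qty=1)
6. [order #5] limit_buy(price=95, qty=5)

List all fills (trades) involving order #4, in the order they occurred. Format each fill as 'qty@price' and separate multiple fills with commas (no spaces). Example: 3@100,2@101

After op 1 [order #1] limit_buy(price=100, qty=10): fills=none; bids=[#1:10@100] asks=[-]
After op 2 [order #2] limit_sell(price=102, qty=1): fills=none; bids=[#1:10@100] asks=[#2:1@102]
After op 3 [order #3] limit_buy(price=100, qty=6): fills=none; bids=[#1:10@100 #3:6@100] asks=[#2:1@102]
After op 4 cancel(order #1): fills=none; bids=[#3:6@100] asks=[#2:1@102]
After op 5 [order #4] limit_sell(price=97, qty=1): fills=#3x#4:1@100; bids=[#3:5@100] asks=[#2:1@102]
After op 6 [order #5] limit_buy(price=95, qty=5): fills=none; bids=[#3:5@100 #5:5@95] asks=[#2:1@102]

Answer: 1@100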